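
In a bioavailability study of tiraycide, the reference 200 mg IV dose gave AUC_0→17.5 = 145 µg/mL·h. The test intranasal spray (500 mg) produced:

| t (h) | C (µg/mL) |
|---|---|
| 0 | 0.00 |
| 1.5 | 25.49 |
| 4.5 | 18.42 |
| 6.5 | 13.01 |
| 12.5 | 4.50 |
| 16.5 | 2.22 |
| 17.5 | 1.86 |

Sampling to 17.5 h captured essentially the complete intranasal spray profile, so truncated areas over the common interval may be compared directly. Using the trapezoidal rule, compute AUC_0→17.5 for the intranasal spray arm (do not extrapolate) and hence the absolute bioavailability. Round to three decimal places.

F = 0.509

Trapezoidal AUC_0→17.5 (intranasal spray):
  [0→1.5]: (0.00+25.49)/2 × 1.5 = 19.1175
  [1.5→4.5]: (25.49+18.42)/2 × 3 = 65.865
  [4.5→6.5]: (18.42+13.01)/2 × 2 = 31.43
  [6.5→12.5]: (13.01+4.50)/2 × 6 = 52.53
  [12.5→16.5]: (4.50+2.22)/2 × 4 = 13.44
  [16.5→17.5]: (2.22+1.86)/2 × 1 = 2.04
  Sum = 184.4225 µg/mL·h
F = (AUC_ev/D_ev)/(AUC_iv/D_iv) = (184.4225/500)/(145/200) = 0.368845/0.725 = 0.5088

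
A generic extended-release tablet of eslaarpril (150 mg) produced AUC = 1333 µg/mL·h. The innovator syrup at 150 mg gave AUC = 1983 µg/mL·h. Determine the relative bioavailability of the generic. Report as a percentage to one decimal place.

F_rel = (AUC_test/D_test) / (AUC_ref/D_ref)
      = (1333/150) / (1983/150)
      = 8.88667 / 13.22 = 0.6722 = 67.22%

F_rel = 67.2%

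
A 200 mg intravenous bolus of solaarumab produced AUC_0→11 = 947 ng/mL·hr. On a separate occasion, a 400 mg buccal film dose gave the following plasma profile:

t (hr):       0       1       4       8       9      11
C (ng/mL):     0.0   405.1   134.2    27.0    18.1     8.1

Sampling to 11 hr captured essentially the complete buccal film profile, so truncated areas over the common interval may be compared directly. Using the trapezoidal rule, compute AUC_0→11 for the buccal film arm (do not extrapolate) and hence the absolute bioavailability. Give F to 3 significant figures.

F = 0.730

Trapezoidal AUC_0→11 (buccal film):
  [0→1]: (0.0+405.1)/2 × 1 = 202.55
  [1→4]: (405.1+134.2)/2 × 3 = 808.95
  [4→8]: (134.2+27.0)/2 × 4 = 322.4
  [8→9]: (27.0+18.1)/2 × 1 = 22.55
  [9→11]: (18.1+8.1)/2 × 2 = 26.2
  Sum = 1382.65 ng/mL·hr
F = (AUC_ev/D_ev)/(AUC_iv/D_iv) = (1382.65/400)/(947/200) = 3.456625/4.735 = 0.7300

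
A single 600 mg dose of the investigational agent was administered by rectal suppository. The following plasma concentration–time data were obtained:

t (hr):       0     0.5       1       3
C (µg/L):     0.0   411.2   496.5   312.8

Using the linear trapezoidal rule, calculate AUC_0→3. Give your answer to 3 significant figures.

AUC = 1140 µg/L·hr

Trapezoidal AUC_0→3:
  [0→0.5]: (0.0+411.2)/2 × 0.5 = 102.8
  [0.5→1]: (411.2+496.5)/2 × 0.5 = 226.925
  [1→3]: (496.5+312.8)/2 × 2 = 809.3
  Sum = 1139.025 µg/L·hr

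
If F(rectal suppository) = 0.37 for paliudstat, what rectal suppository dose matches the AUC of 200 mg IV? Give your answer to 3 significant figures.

For equal systemic exposure: F × D_ev = D_iv
D_ev = D_iv / F = 200 / 0.37 = 540.541 mg

D_rectal = 541 mg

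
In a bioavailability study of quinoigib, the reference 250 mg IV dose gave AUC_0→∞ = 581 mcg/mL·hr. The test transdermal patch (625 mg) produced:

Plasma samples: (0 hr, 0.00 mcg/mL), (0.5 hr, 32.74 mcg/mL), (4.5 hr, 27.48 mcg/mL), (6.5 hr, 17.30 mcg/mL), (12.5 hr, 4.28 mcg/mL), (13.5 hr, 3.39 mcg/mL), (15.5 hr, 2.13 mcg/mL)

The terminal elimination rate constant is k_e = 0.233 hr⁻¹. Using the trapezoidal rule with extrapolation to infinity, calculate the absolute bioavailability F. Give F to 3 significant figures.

Trapezoidal AUC_0→15.5 (transdermal patch):
  [0→0.5]: (0.00+32.74)/2 × 0.5 = 8.185
  [0.5→4.5]: (32.74+27.48)/2 × 4 = 120.44
  [4.5→6.5]: (27.48+17.30)/2 × 2 = 44.78
  [6.5→12.5]: (17.30+4.28)/2 × 6 = 64.74
  [12.5→13.5]: (4.28+3.39)/2 × 1 = 3.835
  [13.5→15.5]: (3.39+2.13)/2 × 2 = 5.52
  Sum = 247.5 mcg/mL·hr
Tail: C_last/k_e = 2.13/0.233 = 9.142
AUC_0→∞ (transdermal patch) = 247.5 + 9.142 = 256.642 mcg/mL·hr
F = (AUC_ev/D_ev)/(AUC_iv/D_iv) = (256.642/625)/(581/250) = 0.4106272/2.324 = 0.1767

F = 0.177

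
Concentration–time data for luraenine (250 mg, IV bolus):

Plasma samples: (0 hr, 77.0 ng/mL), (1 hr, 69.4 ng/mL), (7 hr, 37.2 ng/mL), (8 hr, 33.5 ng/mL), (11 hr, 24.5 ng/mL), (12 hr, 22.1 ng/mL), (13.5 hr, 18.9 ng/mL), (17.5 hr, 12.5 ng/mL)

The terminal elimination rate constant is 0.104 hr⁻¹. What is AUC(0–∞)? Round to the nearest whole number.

AUC = 752 ng/mL·hr

Trapezoidal AUC_0→17.5:
  [0→1]: (77.0+69.4)/2 × 1 = 73.2
  [1→7]: (69.4+37.2)/2 × 6 = 319.8
  [7→8]: (37.2+33.5)/2 × 1 = 35.35
  [8→11]: (33.5+24.5)/2 × 3 = 87.0
  [11→12]: (24.5+22.1)/2 × 1 = 23.3
  [12→13.5]: (22.1+18.9)/2 × 1.5 = 30.75
  [13.5→17.5]: (18.9+12.5)/2 × 4 = 62.8
  Sum = 632.2 ng/mL·hr
Extrapolated tail: C_last / k_e = 12.5 / 0.104 = 120.192
AUC_0→∞ = 632.2 + 120.192 = 752.392 ng/mL·hr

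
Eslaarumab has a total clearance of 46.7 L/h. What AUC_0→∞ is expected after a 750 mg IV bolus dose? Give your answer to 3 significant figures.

AUC = 16.1 mg/L·h

AUC_0→∞ = Dose_iv / CL
        = 750 / 46.7 = 16.06 mg/L·h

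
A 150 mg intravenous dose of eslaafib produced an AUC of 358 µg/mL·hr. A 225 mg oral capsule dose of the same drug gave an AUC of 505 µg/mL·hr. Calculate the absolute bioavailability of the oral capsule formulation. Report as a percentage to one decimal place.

F = 94.0%

F = (AUC_ev / D_ev) / (AUC_iv / D_iv)
  = (505/225) / (358/150)
  = 2.24444 / 2.38667 = 0.9404
  = 94.04%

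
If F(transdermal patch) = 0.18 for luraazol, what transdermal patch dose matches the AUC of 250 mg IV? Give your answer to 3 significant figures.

For equal systemic exposure: F × D_ev = D_iv
D_ev = D_iv / F = 250 / 0.18 = 1388.89 mg

D_transdermal = 1390 mg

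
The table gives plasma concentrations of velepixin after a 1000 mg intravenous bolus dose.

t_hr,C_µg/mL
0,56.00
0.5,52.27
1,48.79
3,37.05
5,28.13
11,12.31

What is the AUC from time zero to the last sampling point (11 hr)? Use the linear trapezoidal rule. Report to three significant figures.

AUC = 325 µg/mL·hr

Trapezoidal AUC_0→11:
  [0→0.5]: (56.00+52.27)/2 × 0.5 = 27.0675
  [0.5→1]: (52.27+48.79)/2 × 0.5 = 25.265
  [1→3]: (48.79+37.05)/2 × 2 = 85.84
  [3→5]: (37.05+28.13)/2 × 2 = 65.18
  [5→11]: (28.13+12.31)/2 × 6 = 121.32
  Sum = 324.6725 µg/mL·hr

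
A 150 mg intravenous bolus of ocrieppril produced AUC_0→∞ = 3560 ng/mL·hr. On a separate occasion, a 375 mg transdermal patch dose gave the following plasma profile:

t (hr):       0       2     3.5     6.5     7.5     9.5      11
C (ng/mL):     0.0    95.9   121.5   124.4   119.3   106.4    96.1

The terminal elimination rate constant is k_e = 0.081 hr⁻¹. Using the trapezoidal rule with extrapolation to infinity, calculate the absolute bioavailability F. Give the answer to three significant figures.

F = 0.260

Trapezoidal AUC_0→11 (transdermal patch):
  [0→2]: (0.0+95.9)/2 × 2 = 95.9
  [2→3.5]: (95.9+121.5)/2 × 1.5 = 163.05
  [3.5→6.5]: (121.5+124.4)/2 × 3 = 368.85
  [6.5→7.5]: (124.4+119.3)/2 × 1 = 121.85
  [7.5→9.5]: (119.3+106.4)/2 × 2 = 225.7
  [9.5→11]: (106.4+96.1)/2 × 1.5 = 151.875
  Sum = 1127.225 ng/mL·hr
Tail: C_last/k_e = 96.1/0.081 = 1186.420
AUC_0→∞ (transdermal patch) = 1127.225 + 1186.420 = 2313.645 ng/mL·hr
F = (AUC_ev/D_ev)/(AUC_iv/D_iv) = (2313.645/375)/(3560/150) = 6.16972/23.7333 = 0.2600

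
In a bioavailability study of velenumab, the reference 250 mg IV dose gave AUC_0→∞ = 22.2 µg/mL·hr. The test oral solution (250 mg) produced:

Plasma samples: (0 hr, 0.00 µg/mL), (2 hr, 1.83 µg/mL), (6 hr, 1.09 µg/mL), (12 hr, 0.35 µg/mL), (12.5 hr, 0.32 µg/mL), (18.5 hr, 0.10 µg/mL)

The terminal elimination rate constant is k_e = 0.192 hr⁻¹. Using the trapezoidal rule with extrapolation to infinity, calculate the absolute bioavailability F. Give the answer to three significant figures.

F = 0.628

Trapezoidal AUC_0→18.5 (oral solution):
  [0→2]: (0.00+1.83)/2 × 2 = 1.83
  [2→6]: (1.83+1.09)/2 × 4 = 5.84
  [6→12]: (1.09+0.35)/2 × 6 = 4.32
  [12→12.5]: (0.35+0.32)/2 × 0.5 = 0.1675
  [12.5→18.5]: (0.32+0.10)/2 × 6 = 1.26
  Sum = 13.4175 µg/mL·hr
Tail: C_last/k_e = 0.10/0.192 = 0.521
AUC_0→∞ (oral solution) = 13.4175 + 0.521 = 13.9385 µg/mL·hr
F = (AUC_ev/D_ev)/(AUC_iv/D_iv) = (13.9385/250)/(22.2/250) = 0.055754/0.0888 = 0.6279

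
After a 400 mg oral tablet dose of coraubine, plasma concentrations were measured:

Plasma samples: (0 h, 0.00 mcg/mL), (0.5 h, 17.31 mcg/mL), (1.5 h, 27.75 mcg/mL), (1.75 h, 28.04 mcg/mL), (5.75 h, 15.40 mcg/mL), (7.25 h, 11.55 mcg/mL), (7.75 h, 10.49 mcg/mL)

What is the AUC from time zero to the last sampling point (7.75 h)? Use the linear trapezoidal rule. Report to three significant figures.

AUC = 146 mcg/mL·h

Trapezoidal AUC_0→7.75:
  [0→0.5]: (0.00+17.31)/2 × 0.5 = 4.3275
  [0.5→1.5]: (17.31+27.75)/2 × 1 = 22.53
  [1.5→1.75]: (27.75+28.04)/2 × 0.25 = 6.97375
  [1.75→5.75]: (28.04+15.40)/2 × 4 = 86.88
  [5.75→7.25]: (15.40+11.55)/2 × 1.5 = 20.2125
  [7.25→7.75]: (11.55+10.49)/2 × 0.5 = 5.51
  Sum = 146.43375 mcg/mL·h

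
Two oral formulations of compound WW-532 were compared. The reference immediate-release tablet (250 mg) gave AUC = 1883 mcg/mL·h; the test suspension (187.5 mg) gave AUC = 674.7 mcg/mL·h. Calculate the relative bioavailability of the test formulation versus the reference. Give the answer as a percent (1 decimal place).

F_rel = (AUC_test/D_test) / (AUC_ref/D_ref)
      = (674.7/187.5) / (1883/250)
      = 3.5984 / 7.532 = 0.4777 = 47.77%

F_rel = 47.8%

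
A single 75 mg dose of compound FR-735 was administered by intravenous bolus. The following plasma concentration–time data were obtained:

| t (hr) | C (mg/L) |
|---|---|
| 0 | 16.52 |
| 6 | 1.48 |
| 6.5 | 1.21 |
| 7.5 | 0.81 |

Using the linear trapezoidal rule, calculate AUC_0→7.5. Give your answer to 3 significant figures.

Trapezoidal AUC_0→7.5:
  [0→6]: (16.52+1.48)/2 × 6 = 54.0
  [6→6.5]: (1.48+1.21)/2 × 0.5 = 0.6725
  [6.5→7.5]: (1.21+0.81)/2 × 1 = 1.01
  Sum = 55.6825 mg/L·hr

AUC = 55.7 mg/L·hr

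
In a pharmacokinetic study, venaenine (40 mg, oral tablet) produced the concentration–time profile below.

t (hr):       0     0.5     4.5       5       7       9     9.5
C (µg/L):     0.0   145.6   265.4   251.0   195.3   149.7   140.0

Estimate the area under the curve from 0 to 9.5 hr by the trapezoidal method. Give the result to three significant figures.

AUC = 1850 µg/L·hr

Trapezoidal AUC_0→9.5:
  [0→0.5]: (0.0+145.6)/2 × 0.5 = 36.4
  [0.5→4.5]: (145.6+265.4)/2 × 4 = 822.0
  [4.5→5]: (265.4+251.0)/2 × 0.5 = 129.1
  [5→7]: (251.0+195.3)/2 × 2 = 446.3
  [7→9]: (195.3+149.7)/2 × 2 = 345.0
  [9→9.5]: (149.7+140.0)/2 × 0.5 = 72.425
  Sum = 1851.225 µg/L·hr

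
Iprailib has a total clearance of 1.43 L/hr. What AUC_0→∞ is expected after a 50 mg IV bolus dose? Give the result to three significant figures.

AUC_0→∞ = Dose_iv / CL
        = 50 / 1.43 = 34.965 mg/L·hr

AUC = 35.0 mg/L·hr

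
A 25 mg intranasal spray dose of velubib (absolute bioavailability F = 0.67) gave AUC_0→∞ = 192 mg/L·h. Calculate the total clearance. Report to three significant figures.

CL = 0.0872 L/h

CL = F × Dose / AUC_0→∞
   = 0.67 × 25 / 192 = 0.0872396 L/h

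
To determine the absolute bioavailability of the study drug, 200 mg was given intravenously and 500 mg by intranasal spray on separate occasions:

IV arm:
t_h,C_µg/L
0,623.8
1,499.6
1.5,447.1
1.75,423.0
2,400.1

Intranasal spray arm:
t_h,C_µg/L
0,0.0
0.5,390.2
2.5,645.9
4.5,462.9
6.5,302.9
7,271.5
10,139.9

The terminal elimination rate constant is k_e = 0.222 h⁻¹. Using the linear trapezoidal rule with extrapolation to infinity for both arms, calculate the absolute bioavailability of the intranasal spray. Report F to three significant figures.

F = 0.626

Trapezoidal AUC_0→2 (IV):
  [0→1]: (623.8+499.6)/2 × 1 = 561.7
  [1→1.5]: (499.6+447.1)/2 × 0.5 = 236.675
  [1.5→1.75]: (447.1+423.0)/2 × 0.25 = 108.7625
  [1.75→2]: (423.0+400.1)/2 × 0.25 = 102.8875
  Sum = 1010.025 µg/L·h
IV tail: 400.1/0.222 = 1802.252; AUC_iv,0→∞ = 1010.025 + 1802.252 = 2812.277 µg/L·h
Trapezoidal AUC_0→10 (intranasal spray):
  [0→0.5]: (0.0+390.2)/2 × 0.5 = 97.55
  [0.5→2.5]: (390.2+645.9)/2 × 2 = 1036.1
  [2.5→4.5]: (645.9+462.9)/2 × 2 = 1108.8
  [4.5→6.5]: (462.9+302.9)/2 × 2 = 765.8
  [6.5→7]: (302.9+271.5)/2 × 0.5 = 143.6
  [7→10]: (271.5+139.9)/2 × 3 = 617.1
  Sum = 3768.95 µg/L·h
intranasal spray tail: 139.9/0.222 = 630.180; AUC_ev,0→∞ = 3768.95 + 630.180 = 4399.13 µg/L·h
F = (AUC_ev/D_ev)/(AUC_iv/D_iv) = (4399.13/500)/(2812.277/200) = 8.79826/14.061385 = 0.6257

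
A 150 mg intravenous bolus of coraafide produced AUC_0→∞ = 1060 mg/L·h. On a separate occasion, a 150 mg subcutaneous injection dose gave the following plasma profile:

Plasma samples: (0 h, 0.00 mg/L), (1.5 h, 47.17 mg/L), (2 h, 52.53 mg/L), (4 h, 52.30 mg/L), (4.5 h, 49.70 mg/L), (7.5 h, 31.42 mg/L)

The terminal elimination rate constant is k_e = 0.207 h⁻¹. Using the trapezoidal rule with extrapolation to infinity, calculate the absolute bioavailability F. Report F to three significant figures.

F = 0.438

Trapezoidal AUC_0→7.5 (subcutaneous injection):
  [0→1.5]: (0.00+47.17)/2 × 1.5 = 35.3775
  [1.5→2]: (47.17+52.53)/2 × 0.5 = 24.925
  [2→4]: (52.53+52.30)/2 × 2 = 104.83
  [4→4.5]: (52.30+49.70)/2 × 0.5 = 25.5
  [4.5→7.5]: (49.70+31.42)/2 × 3 = 121.68
  Sum = 312.3125 mg/L·h
Tail: C_last/k_e = 31.42/0.207 = 151.787
AUC_0→∞ (subcutaneous injection) = 312.3125 + 151.787 = 464.0995 mg/L·h
F = (AUC_ev/D_ev)/(AUC_iv/D_iv) = (464.0995/150)/(1060/150) = 3.094/7.06667 = 0.4378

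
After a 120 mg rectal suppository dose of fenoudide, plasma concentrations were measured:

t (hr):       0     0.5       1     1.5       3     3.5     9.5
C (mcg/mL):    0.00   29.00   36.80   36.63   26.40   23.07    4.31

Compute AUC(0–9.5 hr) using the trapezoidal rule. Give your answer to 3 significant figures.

AUC = 184 mcg/mL·hr

Trapezoidal AUC_0→9.5:
  [0→0.5]: (0.00+29.00)/2 × 0.5 = 7.25
  [0.5→1]: (29.00+36.80)/2 × 0.5 = 16.45
  [1→1.5]: (36.80+36.63)/2 × 0.5 = 18.3575
  [1.5→3]: (36.63+26.40)/2 × 1.5 = 47.2725
  [3→3.5]: (26.40+23.07)/2 × 0.5 = 12.3675
  [3.5→9.5]: (23.07+4.31)/2 × 6 = 82.14
  Sum = 183.8375 mcg/mL·hr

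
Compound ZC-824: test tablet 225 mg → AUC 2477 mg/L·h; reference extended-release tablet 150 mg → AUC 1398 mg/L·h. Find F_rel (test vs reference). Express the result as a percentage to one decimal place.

F_rel = 118.1%

F_rel = (AUC_test/D_test) / (AUC_ref/D_ref)
      = (2477/225) / (1398/150)
      = 11.0089 / 9.32 = 1.1812 = 118.12%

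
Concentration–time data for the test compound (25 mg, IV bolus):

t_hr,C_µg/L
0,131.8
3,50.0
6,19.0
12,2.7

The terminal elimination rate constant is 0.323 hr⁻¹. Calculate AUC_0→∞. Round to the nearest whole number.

Trapezoidal AUC_0→12:
  [0→3]: (131.8+50.0)/2 × 3 = 272.7
  [3→6]: (50.0+19.0)/2 × 3 = 103.5
  [6→12]: (19.0+2.7)/2 × 6 = 65.1
  Sum = 441.3 µg/L·hr
Extrapolated tail: C_last / k_e = 2.7 / 0.323 = 8.359
AUC_0→∞ = 441.3 + 8.359 = 449.659 µg/L·hr

AUC = 450 µg/L·hr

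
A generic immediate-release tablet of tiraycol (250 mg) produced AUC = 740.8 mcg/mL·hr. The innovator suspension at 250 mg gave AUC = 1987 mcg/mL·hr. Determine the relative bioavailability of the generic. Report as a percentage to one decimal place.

F_rel = 37.3%

F_rel = (AUC_test/D_test) / (AUC_ref/D_ref)
      = (740.8/250) / (1987/250)
      = 2.9632 / 7.948 = 0.3728 = 37.28%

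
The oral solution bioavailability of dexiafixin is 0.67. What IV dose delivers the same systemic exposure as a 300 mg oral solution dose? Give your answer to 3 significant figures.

D_iv = 201 mg

Systemic exposure from an extravascular dose = F × D_ev, so the equivalent IV dose is F × D_ev.
D_iv = F × D_ev = 0.67 × 300 = 201 mg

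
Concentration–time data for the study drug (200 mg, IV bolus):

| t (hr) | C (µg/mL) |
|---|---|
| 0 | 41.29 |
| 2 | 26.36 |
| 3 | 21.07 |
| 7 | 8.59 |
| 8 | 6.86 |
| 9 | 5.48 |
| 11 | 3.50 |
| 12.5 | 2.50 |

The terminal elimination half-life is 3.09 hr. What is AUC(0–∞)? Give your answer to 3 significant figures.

AUC = 189 µg/mL·hr

Trapezoidal AUC_0→12.5:
  [0→2]: (41.29+26.36)/2 × 2 = 67.65
  [2→3]: (26.36+21.07)/2 × 1 = 23.715
  [3→7]: (21.07+8.59)/2 × 4 = 59.32
  [7→8]: (8.59+6.86)/2 × 1 = 7.725
  [8→9]: (6.86+5.48)/2 × 1 = 6.17
  [9→11]: (5.48+3.50)/2 × 2 = 8.98
  [11→12.5]: (3.50+2.50)/2 × 1.5 = 4.5
  Sum = 178.06 µg/mL·hr
k_e = ln2 / t½ = 0.693147 / 3.09 = 0.2243 hr^-1
Extrapolated tail: C_last / k_e = 2.50 / 0.2243 = 11.146
AUC_0→∞ = 178.06 + 11.146 = 189.206 µg/mL·hr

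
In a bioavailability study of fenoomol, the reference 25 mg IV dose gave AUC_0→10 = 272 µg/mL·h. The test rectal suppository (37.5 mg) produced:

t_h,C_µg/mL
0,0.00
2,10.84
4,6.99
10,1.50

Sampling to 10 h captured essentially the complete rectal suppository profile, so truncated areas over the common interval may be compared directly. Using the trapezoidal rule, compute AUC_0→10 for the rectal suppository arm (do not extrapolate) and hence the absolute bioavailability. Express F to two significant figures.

F = 0.13

Trapezoidal AUC_0→10 (rectal suppository):
  [0→2]: (0.00+10.84)/2 × 2 = 10.84
  [2→4]: (10.84+6.99)/2 × 2 = 17.83
  [4→10]: (6.99+1.50)/2 × 6 = 25.47
  Sum = 54.14 µg/mL·h
F = (AUC_ev/D_ev)/(AUC_iv/D_iv) = (54.14/37.5)/(272/25) = 1.44373/10.88 = 0.1327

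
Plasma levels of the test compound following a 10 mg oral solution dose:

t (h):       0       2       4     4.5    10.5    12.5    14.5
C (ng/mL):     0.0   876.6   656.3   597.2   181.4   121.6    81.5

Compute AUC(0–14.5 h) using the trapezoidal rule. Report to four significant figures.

Trapezoidal AUC_0→14.5:
  [0→2]: (0.0+876.6)/2 × 2 = 876.6
  [2→4]: (876.6+656.3)/2 × 2 = 1532.9
  [4→4.5]: (656.3+597.2)/2 × 0.5 = 313.375
  [4.5→10.5]: (597.2+181.4)/2 × 6 = 2335.8
  [10.5→12.5]: (181.4+121.6)/2 × 2 = 303.0
  [12.5→14.5]: (121.6+81.5)/2 × 2 = 203.1
  Sum = 5564.775 ng/mL·h

AUC = 5565 ng/mL·h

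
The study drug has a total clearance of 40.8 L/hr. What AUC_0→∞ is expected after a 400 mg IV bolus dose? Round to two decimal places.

AUC = 9.80 mg/L·hr

AUC_0→∞ = Dose_iv / CL
        = 400 / 40.8 = 9.80392 mg/L·hr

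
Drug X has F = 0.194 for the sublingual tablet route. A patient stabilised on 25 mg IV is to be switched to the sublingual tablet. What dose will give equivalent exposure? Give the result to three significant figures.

D_sublingual = 129 mg

For equal systemic exposure: F × D_ev = D_iv
D_ev = D_iv / F = 25 / 0.194 = 128.866 mg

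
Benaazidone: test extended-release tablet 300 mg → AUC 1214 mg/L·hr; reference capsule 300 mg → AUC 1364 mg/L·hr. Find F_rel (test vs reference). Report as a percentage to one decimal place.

F_rel = 89.0%

F_rel = (AUC_test/D_test) / (AUC_ref/D_ref)
      = (1214/300) / (1364/300)
      = 4.04667 / 4.54667 = 0.8900 = 89.00%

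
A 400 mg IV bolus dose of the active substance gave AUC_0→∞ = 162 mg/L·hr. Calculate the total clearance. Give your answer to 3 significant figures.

CL = Dose_iv / AUC_0→∞
   = 400 / 162 = 2.46914 L/hr

CL = 2.47 L/hr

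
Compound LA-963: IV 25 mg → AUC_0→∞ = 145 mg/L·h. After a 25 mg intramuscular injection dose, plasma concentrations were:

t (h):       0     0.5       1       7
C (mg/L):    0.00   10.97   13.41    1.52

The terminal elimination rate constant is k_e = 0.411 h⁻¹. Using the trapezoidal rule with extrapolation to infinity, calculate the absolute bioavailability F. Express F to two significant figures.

Trapezoidal AUC_0→7 (intramuscular injection):
  [0→0.5]: (0.00+10.97)/2 × 0.5 = 2.7425
  [0.5→1]: (10.97+13.41)/2 × 0.5 = 6.095
  [1→7]: (13.41+1.52)/2 × 6 = 44.79
  Sum = 53.6275 mg/L·h
Tail: C_last/k_e = 1.52/0.411 = 3.698
AUC_0→∞ (intramuscular injection) = 53.6275 + 3.698 = 57.3255 mg/L·h
F = (AUC_ev/D_ev)/(AUC_iv/D_iv) = (57.3255/25)/(145/25) = 2.29302/5.8 = 0.3953

F = 0.40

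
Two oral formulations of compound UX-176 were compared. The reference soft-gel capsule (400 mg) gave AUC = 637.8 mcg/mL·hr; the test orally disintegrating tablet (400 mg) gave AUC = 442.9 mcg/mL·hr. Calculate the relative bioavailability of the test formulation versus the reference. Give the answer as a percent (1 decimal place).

F_rel = 69.4%

F_rel = (AUC_test/D_test) / (AUC_ref/D_ref)
      = (442.9/400) / (637.8/400)
      = 1.10725 / 1.5945 = 0.6944 = 69.44%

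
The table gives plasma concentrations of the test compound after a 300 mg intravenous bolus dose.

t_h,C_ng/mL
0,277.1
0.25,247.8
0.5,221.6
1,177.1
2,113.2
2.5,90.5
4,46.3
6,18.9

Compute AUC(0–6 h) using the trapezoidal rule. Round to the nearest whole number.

Trapezoidal AUC_0→6:
  [0→0.25]: (277.1+247.8)/2 × 0.25 = 65.6125
  [0.25→0.5]: (247.8+221.6)/2 × 0.25 = 58.675
  [0.5→1]: (221.6+177.1)/2 × 0.5 = 99.675
  [1→2]: (177.1+113.2)/2 × 1 = 145.15
  [2→2.5]: (113.2+90.5)/2 × 0.5 = 50.925
  [2.5→4]: (90.5+46.3)/2 × 1.5 = 102.6
  [4→6]: (46.3+18.9)/2 × 2 = 65.2
  Sum = 587.8375 ng/mL·h

AUC = 588 ng/mL·h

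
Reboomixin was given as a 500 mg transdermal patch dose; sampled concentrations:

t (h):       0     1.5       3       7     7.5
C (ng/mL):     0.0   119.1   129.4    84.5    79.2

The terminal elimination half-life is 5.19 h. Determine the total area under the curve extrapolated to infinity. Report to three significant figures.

Trapezoidal AUC_0→7.5:
  [0→1.5]: (0.0+119.1)/2 × 1.5 = 89.325
  [1.5→3]: (119.1+129.4)/2 × 1.5 = 186.375
  [3→7]: (129.4+84.5)/2 × 4 = 427.8
  [7→7.5]: (84.5+79.2)/2 × 0.5 = 40.925
  Sum = 744.425 ng/mL·h
k_e = ln2 / t½ = 0.693147 / 5.19 = 0.1336 h^-1
Extrapolated tail: C_last / k_e = 79.2 / 0.1336 = 592.814
AUC_0→∞ = 744.425 + 592.814 = 1337.239 ng/mL·h

AUC = 1340 ng/mL·h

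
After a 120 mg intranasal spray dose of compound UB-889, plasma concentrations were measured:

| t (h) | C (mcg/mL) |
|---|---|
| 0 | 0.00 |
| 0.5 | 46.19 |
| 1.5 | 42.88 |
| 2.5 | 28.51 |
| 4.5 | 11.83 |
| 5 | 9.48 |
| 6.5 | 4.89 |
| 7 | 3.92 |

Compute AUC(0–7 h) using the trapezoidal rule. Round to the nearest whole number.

Trapezoidal AUC_0→7:
  [0→0.5]: (0.00+46.19)/2 × 0.5 = 11.5475
  [0.5→1.5]: (46.19+42.88)/2 × 1 = 44.535
  [1.5→2.5]: (42.88+28.51)/2 × 1 = 35.695
  [2.5→4.5]: (28.51+11.83)/2 × 2 = 40.34
  [4.5→5]: (11.83+9.48)/2 × 0.5 = 5.3275
  [5→6.5]: (9.48+4.89)/2 × 1.5 = 10.7775
  [6.5→7]: (4.89+3.92)/2 × 0.5 = 2.2025
  Sum = 150.425 mcg/mL·h

AUC = 150 mcg/mL·h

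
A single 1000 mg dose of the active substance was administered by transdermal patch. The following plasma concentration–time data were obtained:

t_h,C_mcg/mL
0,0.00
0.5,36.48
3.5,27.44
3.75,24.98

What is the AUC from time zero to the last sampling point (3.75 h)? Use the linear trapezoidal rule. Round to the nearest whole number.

AUC = 112 mcg/mL·h

Trapezoidal AUC_0→3.75:
  [0→0.5]: (0.00+36.48)/2 × 0.5 = 9.12
  [0.5→3.5]: (36.48+27.44)/2 × 3 = 95.88
  [3.5→3.75]: (27.44+24.98)/2 × 0.25 = 6.5525
  Sum = 111.5525 mcg/mL·h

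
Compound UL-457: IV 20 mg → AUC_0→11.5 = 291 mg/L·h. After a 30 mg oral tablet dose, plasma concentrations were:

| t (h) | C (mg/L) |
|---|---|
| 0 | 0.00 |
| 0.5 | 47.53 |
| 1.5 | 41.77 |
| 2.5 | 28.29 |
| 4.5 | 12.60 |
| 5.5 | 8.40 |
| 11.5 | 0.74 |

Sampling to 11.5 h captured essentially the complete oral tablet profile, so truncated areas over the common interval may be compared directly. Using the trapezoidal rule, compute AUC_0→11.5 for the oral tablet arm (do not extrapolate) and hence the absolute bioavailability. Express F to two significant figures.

Trapezoidal AUC_0→11.5 (oral tablet):
  [0→0.5]: (0.00+47.53)/2 × 0.5 = 11.8825
  [0.5→1.5]: (47.53+41.77)/2 × 1 = 44.65
  [1.5→2.5]: (41.77+28.29)/2 × 1 = 35.03
  [2.5→4.5]: (28.29+12.60)/2 × 2 = 40.89
  [4.5→5.5]: (12.60+8.40)/2 × 1 = 10.5
  [5.5→11.5]: (8.40+0.74)/2 × 6 = 27.42
  Sum = 170.3725 mg/L·h
F = (AUC_ev/D_ev)/(AUC_iv/D_iv) = (170.3725/30)/(291/20) = 5.67908/14.55 = 0.3903

F = 0.39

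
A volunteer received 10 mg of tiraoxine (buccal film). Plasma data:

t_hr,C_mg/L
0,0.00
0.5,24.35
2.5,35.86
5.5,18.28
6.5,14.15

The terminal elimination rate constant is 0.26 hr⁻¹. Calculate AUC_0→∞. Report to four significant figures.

AUC = 218.1 mg/L·hr

Trapezoidal AUC_0→6.5:
  [0→0.5]: (0.00+24.35)/2 × 0.5 = 6.0875
  [0.5→2.5]: (24.35+35.86)/2 × 2 = 60.21
  [2.5→5.5]: (35.86+18.28)/2 × 3 = 81.21
  [5.5→6.5]: (18.28+14.15)/2 × 1 = 16.215
  Sum = 163.7225 mg/L·hr
Extrapolated tail: C_last / k_e = 14.15 / 0.26 = 54.423
AUC_0→∞ = 163.7225 + 54.423 = 218.1455 mg/L·hr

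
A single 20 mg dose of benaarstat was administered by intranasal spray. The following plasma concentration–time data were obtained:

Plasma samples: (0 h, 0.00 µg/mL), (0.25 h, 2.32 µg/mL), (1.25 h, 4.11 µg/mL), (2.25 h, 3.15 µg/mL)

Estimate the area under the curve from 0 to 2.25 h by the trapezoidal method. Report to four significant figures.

Trapezoidal AUC_0→2.25:
  [0→0.25]: (0.00+2.32)/2 × 0.25 = 0.29
  [0.25→1.25]: (2.32+4.11)/2 × 1 = 3.215
  [1.25→2.25]: (4.11+3.15)/2 × 1 = 3.63
  Sum = 7.135 µg/mL·h

AUC = 7.135 µg/mL·h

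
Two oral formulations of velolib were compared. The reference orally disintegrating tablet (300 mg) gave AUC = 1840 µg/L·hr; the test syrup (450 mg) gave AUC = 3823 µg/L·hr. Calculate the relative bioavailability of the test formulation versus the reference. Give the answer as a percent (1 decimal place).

F_rel = 138.5%

F_rel = (AUC_test/D_test) / (AUC_ref/D_ref)
      = (3823/450) / (1840/300)
      = 8.49556 / 6.13333 = 1.3851 = 138.51%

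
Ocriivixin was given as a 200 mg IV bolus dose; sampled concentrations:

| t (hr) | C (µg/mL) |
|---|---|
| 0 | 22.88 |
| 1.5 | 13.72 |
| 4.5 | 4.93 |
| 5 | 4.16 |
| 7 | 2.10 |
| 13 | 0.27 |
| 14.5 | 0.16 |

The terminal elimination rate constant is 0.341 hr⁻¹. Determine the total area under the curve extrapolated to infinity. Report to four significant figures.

Trapezoidal AUC_0→14.5:
  [0→1.5]: (22.88+13.72)/2 × 1.5 = 27.45
  [1.5→4.5]: (13.72+4.93)/2 × 3 = 27.975
  [4.5→5]: (4.93+4.16)/2 × 0.5 = 2.2725
  [5→7]: (4.16+2.10)/2 × 2 = 6.26
  [7→13]: (2.10+0.27)/2 × 6 = 7.11
  [13→14.5]: (0.27+0.16)/2 × 1.5 = 0.3225
  Sum = 71.39 µg/mL·hr
Extrapolated tail: C_last / k_e = 0.16 / 0.341 = 0.469
AUC_0→∞ = 71.39 + 0.469 = 71.859 µg/mL·hr

AUC = 71.86 µg/mL·hr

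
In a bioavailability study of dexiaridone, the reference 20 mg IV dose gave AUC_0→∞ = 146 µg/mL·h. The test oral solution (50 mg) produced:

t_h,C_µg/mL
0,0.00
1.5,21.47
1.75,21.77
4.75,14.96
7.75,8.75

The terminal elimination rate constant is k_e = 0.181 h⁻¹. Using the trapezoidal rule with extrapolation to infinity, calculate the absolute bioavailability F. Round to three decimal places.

F = 0.440

Trapezoidal AUC_0→7.75 (oral solution):
  [0→1.5]: (0.00+21.47)/2 × 1.5 = 16.1025
  [1.5→1.75]: (21.47+21.77)/2 × 0.25 = 5.405
  [1.75→4.75]: (21.77+14.96)/2 × 3 = 55.095
  [4.75→7.75]: (14.96+8.75)/2 × 3 = 35.565
  Sum = 112.1675 µg/mL·h
Tail: C_last/k_e = 8.75/0.181 = 48.343
AUC_0→∞ (oral solution) = 112.1675 + 48.343 = 160.5105 µg/mL·h
F = (AUC_ev/D_ev)/(AUC_iv/D_iv) = (160.5105/50)/(146/20) = 3.21021/7.3 = 0.4398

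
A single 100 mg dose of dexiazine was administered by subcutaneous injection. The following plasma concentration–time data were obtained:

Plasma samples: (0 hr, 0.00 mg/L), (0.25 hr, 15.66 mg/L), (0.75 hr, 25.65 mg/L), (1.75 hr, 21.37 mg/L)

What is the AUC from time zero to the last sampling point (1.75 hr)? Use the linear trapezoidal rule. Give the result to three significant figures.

AUC = 35.8 mg/L·hr

Trapezoidal AUC_0→1.75:
  [0→0.25]: (0.00+15.66)/2 × 0.25 = 1.9575
  [0.25→0.75]: (15.66+25.65)/2 × 0.5 = 10.3275
  [0.75→1.75]: (25.65+21.37)/2 × 1 = 23.51
  Sum = 35.795 mg/L·hr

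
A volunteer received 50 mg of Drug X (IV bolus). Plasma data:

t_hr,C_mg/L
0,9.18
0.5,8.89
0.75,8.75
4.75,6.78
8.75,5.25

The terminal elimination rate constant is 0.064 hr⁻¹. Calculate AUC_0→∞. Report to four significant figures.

AUC = 143.9 mg/L·hr

Trapezoidal AUC_0→8.75:
  [0→0.5]: (9.18+8.89)/2 × 0.5 = 4.5175
  [0.5→0.75]: (8.89+8.75)/2 × 0.25 = 2.205
  [0.75→4.75]: (8.75+6.78)/2 × 4 = 31.06
  [4.75→8.75]: (6.78+5.25)/2 × 4 = 24.06
  Sum = 61.8425 mg/L·hr
Extrapolated tail: C_last / k_e = 5.25 / 0.064 = 82.031
AUC_0→∞ = 61.8425 + 82.031 = 143.8735 mg/L·hr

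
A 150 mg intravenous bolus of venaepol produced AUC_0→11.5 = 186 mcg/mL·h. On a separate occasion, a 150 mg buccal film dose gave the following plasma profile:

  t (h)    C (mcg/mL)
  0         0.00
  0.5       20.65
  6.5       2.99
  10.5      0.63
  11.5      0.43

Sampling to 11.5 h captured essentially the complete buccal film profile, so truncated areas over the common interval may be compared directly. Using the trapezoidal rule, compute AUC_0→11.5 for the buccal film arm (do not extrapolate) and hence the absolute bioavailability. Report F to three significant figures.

Trapezoidal AUC_0→11.5 (buccal film):
  [0→0.5]: (0.00+20.65)/2 × 0.5 = 5.1625
  [0.5→6.5]: (20.65+2.99)/2 × 6 = 70.92
  [6.5→10.5]: (2.99+0.63)/2 × 4 = 7.24
  [10.5→11.5]: (0.63+0.43)/2 × 1 = 0.53
  Sum = 83.8525 mcg/mL·h
F = (AUC_ev/D_ev)/(AUC_iv/D_iv) = (83.8525/150)/(186/150) = 0.559017/1.24 = 0.4508

F = 0.451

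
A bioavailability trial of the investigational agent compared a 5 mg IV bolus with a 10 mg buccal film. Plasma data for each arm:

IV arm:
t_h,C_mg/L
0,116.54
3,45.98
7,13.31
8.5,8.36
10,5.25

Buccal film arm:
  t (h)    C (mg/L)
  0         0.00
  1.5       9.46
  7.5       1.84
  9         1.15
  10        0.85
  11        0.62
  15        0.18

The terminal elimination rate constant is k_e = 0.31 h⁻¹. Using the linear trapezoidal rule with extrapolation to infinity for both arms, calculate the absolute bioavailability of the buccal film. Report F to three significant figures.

Trapezoidal AUC_0→10 (IV):
  [0→3]: (116.54+45.98)/2 × 3 = 243.78
  [3→7]: (45.98+13.31)/2 × 4 = 118.58
  [7→8.5]: (13.31+8.36)/2 × 1.5 = 16.2525
  [8.5→10]: (8.36+5.25)/2 × 1.5 = 10.2075
  Sum = 388.82 mg/L·h
IV tail: 5.25/0.31 = 16.935; AUC_iv,0→∞ = 388.82 + 16.935 = 405.755 mg/L·h
Trapezoidal AUC_0→15 (buccal film):
  [0→1.5]: (0.00+9.46)/2 × 1.5 = 7.095
  [1.5→7.5]: (9.46+1.84)/2 × 6 = 33.9
  [7.5→9]: (1.84+1.15)/2 × 1.5 = 2.2425
  [9→10]: (1.15+0.85)/2 × 1 = 1.0
  [10→11]: (0.85+0.62)/2 × 1 = 0.735
  [11→15]: (0.62+0.18)/2 × 4 = 1.6
  Sum = 46.5725 mg/L·h
buccal film tail: 0.18/0.31 = 0.581; AUC_ev,0→∞ = 46.5725 + 0.581 = 47.1535 mg/L·h
F = (AUC_ev/D_ev)/(AUC_iv/D_iv) = (47.1535/10)/(405.755/5) = 4.71535/81.151 = 0.0581

F = 0.0581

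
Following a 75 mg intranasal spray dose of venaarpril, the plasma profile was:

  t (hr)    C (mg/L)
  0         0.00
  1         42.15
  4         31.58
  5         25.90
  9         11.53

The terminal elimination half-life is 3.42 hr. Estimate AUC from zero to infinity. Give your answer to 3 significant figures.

AUC = 292 mg/L·hr

Trapezoidal AUC_0→9:
  [0→1]: (0.00+42.15)/2 × 1 = 21.075
  [1→4]: (42.15+31.58)/2 × 3 = 110.595
  [4→5]: (31.58+25.90)/2 × 1 = 28.74
  [5→9]: (25.90+11.53)/2 × 4 = 74.86
  Sum = 235.27 mg/L·hr
k_e = ln2 / t½ = 0.693147 / 3.42 = 0.2027 hr^-1
Extrapolated tail: C_last / k_e = 11.53 / 0.2027 = 56.882
AUC_0→∞ = 235.27 + 56.882 = 292.152 mg/L·hr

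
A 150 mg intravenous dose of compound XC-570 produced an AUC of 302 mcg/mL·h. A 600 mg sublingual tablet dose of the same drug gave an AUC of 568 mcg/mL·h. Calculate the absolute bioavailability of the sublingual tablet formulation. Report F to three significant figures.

F = 0.470

F = (AUC_ev / D_ev) / (AUC_iv / D_iv)
  = (568/600) / (302/150)
  = 0.946667 / 2.01333 = 0.4702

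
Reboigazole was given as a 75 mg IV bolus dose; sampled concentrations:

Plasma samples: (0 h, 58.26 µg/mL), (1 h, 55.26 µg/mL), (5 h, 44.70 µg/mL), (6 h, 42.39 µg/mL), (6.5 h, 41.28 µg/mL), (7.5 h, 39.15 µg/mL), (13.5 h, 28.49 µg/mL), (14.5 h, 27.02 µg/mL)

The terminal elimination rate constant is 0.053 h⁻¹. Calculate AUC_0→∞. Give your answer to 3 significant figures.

AUC = 1100 µg/mL·h

Trapezoidal AUC_0→14.5:
  [0→1]: (58.26+55.26)/2 × 1 = 56.76
  [1→5]: (55.26+44.70)/2 × 4 = 199.92
  [5→6]: (44.70+42.39)/2 × 1 = 43.545
  [6→6.5]: (42.39+41.28)/2 × 0.5 = 20.9175
  [6.5→7.5]: (41.28+39.15)/2 × 1 = 40.215
  [7.5→13.5]: (39.15+28.49)/2 × 6 = 202.92
  [13.5→14.5]: (28.49+27.02)/2 × 1 = 27.755
  Sum = 592.0325 µg/mL·h
Extrapolated tail: C_last / k_e = 27.02 / 0.053 = 509.811
AUC_0→∞ = 592.0325 + 509.811 = 1101.8435 µg/mL·h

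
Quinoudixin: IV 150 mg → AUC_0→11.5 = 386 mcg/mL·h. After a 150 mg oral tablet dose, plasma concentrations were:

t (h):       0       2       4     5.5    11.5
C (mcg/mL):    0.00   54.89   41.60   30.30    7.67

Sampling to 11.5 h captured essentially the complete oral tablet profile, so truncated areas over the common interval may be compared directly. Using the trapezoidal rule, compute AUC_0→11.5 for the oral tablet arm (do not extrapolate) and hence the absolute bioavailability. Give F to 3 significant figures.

Trapezoidal AUC_0→11.5 (oral tablet):
  [0→2]: (0.00+54.89)/2 × 2 = 54.89
  [2→4]: (54.89+41.60)/2 × 2 = 96.49
  [4→5.5]: (41.60+30.30)/2 × 1.5 = 53.925
  [5.5→11.5]: (30.30+7.67)/2 × 6 = 113.91
  Sum = 319.215 mcg/mL·h
F = (AUC_ev/D_ev)/(AUC_iv/D_iv) = (319.215/150)/(386/150) = 2.1281/2.57333 = 0.8270

F = 0.827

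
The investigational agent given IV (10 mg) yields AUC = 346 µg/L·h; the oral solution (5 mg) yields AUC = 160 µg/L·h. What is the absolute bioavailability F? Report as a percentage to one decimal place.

F = 92.5%

F = (AUC_ev / D_ev) / (AUC_iv / D_iv)
  = (160/5) / (346/10)
  = 32 / 34.6 = 0.9249
  = 92.49%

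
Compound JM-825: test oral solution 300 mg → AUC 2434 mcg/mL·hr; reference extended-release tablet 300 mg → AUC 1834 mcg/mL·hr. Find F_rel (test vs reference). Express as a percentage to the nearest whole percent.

F_rel = (AUC_test/D_test) / (AUC_ref/D_ref)
      = (2434/300) / (1834/300)
      = 8.11333 / 6.11333 = 1.3272 = 132.72%

F_rel = 133%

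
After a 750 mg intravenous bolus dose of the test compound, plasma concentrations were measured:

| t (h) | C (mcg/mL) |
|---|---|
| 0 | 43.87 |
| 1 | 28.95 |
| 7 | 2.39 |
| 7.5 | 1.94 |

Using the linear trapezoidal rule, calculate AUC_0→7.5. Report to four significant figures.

Trapezoidal AUC_0→7.5:
  [0→1]: (43.87+28.95)/2 × 1 = 36.41
  [1→7]: (28.95+2.39)/2 × 6 = 94.02
  [7→7.5]: (2.39+1.94)/2 × 0.5 = 1.0825
  Sum = 131.5125 mcg/mL·h

AUC = 131.5 mcg/mL·h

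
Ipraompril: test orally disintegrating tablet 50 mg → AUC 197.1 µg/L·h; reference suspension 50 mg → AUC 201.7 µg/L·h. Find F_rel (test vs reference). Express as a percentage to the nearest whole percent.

F_rel = (AUC_test/D_test) / (AUC_ref/D_ref)
      = (197.1/50) / (201.7/50)
      = 3.942 / 4.034 = 0.9772 = 97.72%

F_rel = 98%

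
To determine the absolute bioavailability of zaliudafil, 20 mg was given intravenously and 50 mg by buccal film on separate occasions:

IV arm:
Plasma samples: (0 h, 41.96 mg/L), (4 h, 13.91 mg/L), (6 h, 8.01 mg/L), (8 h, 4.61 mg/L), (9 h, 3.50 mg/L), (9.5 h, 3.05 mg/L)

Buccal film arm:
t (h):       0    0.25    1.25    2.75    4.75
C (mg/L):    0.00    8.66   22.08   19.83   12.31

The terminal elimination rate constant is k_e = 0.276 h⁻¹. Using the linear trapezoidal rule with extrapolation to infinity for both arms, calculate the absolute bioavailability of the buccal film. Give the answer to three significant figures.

Trapezoidal AUC_0→9.5 (IV):
  [0→4]: (41.96+13.91)/2 × 4 = 111.74
  [4→6]: (13.91+8.01)/2 × 2 = 21.92
  [6→8]: (8.01+4.61)/2 × 2 = 12.62
  [8→9]: (4.61+3.50)/2 × 1 = 4.055
  [9→9.5]: (3.50+3.05)/2 × 0.5 = 1.6375
  Sum = 151.9725 mg/L·h
IV tail: 3.05/0.276 = 11.051; AUC_iv,0→∞ = 151.9725 + 11.051 = 163.0235 mg/L·h
Trapezoidal AUC_0→4.75 (buccal film):
  [0→0.25]: (0.00+8.66)/2 × 0.25 = 1.0825
  [0.25→1.25]: (8.66+22.08)/2 × 1 = 15.37
  [1.25→2.75]: (22.08+19.83)/2 × 1.5 = 31.4325
  [2.75→4.75]: (19.83+12.31)/2 × 2 = 32.14
  Sum = 80.025 mg/L·h
buccal film tail: 12.31/0.276 = 44.601; AUC_ev,0→∞ = 80.025 + 44.601 = 124.626 mg/L·h
F = (AUC_ev/D_ev)/(AUC_iv/D_iv) = (124.626/50)/(163.0235/20) = 2.49252/8.151175 = 0.3058

F = 0.306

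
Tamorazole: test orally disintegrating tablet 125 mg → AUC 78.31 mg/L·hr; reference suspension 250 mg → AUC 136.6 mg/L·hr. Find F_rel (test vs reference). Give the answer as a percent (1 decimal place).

F_rel = (AUC_test/D_test) / (AUC_ref/D_ref)
      = (78.31/125) / (136.6/250)
      = 0.62648 / 0.5464 = 1.1466 = 114.66%

F_rel = 114.7%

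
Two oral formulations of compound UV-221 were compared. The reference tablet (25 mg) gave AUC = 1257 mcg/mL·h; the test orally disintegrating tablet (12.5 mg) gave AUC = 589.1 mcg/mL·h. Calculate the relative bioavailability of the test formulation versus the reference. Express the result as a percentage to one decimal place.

F_rel = 93.7%

F_rel = (AUC_test/D_test) / (AUC_ref/D_ref)
      = (589.1/12.5) / (1257/25)
      = 47.128 / 50.28 = 0.9373 = 93.73%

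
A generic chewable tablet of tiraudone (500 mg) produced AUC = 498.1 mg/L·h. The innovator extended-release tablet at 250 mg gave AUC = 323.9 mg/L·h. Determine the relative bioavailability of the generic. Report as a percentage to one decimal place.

F_rel = (AUC_test/D_test) / (AUC_ref/D_ref)
      = (498.1/500) / (323.9/250)
      = 0.9962 / 1.2956 = 0.7689 = 76.89%

F_rel = 76.9%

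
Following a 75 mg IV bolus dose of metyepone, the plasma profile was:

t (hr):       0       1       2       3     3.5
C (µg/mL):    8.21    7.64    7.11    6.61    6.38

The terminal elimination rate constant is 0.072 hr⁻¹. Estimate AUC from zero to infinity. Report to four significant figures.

AUC = 114.0 µg/mL·hr

Trapezoidal AUC_0→3.5:
  [0→1]: (8.21+7.64)/2 × 1 = 7.925
  [1→2]: (7.64+7.11)/2 × 1 = 7.375
  [2→3]: (7.11+6.61)/2 × 1 = 6.86
  [3→3.5]: (6.61+6.38)/2 × 0.5 = 3.2475
  Sum = 25.4075 µg/mL·hr
Extrapolated tail: C_last / k_e = 6.38 / 0.072 = 88.611
AUC_0→∞ = 25.4075 + 88.611 = 114.0185 µg/mL·hr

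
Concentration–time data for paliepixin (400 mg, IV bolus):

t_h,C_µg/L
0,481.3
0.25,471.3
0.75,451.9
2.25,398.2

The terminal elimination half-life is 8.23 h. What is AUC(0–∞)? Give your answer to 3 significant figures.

Trapezoidal AUC_0→2.25:
  [0→0.25]: (481.3+471.3)/2 × 0.25 = 119.075
  [0.25→0.75]: (471.3+451.9)/2 × 0.5 = 230.8
  [0.75→2.25]: (451.9+398.2)/2 × 1.5 = 637.575
  Sum = 987.45 µg/L·h
k_e = ln2 / t½ = 0.693147 / 8.23 = 0.0842 h^-1
Extrapolated tail: C_last / k_e = 398.2 / 0.0842 = 4729.216
AUC_0→∞ = 987.45 + 4729.216 = 5716.666 µg/L·h

AUC = 5720 µg/L·h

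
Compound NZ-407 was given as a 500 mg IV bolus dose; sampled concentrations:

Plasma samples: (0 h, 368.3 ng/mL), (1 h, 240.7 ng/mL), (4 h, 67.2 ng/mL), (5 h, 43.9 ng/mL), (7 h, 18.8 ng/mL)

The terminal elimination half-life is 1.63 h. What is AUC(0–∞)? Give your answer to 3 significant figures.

Trapezoidal AUC_0→7:
  [0→1]: (368.3+240.7)/2 × 1 = 304.5
  [1→4]: (240.7+67.2)/2 × 3 = 461.85
  [4→5]: (67.2+43.9)/2 × 1 = 55.55
  [5→7]: (43.9+18.8)/2 × 2 = 62.7
  Sum = 884.6 ng/mL·h
k_e = ln2 / t½ = 0.693147 / 1.63 = 0.4252 h^-1
Extrapolated tail: C_last / k_e = 18.8 / 0.4252 = 44.214
AUC_0→∞ = 884.6 + 44.214 = 928.814 ng/mL·h

AUC = 929 ng/mL·h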